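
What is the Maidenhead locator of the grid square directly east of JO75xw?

Longitude subsquare x = 23; +1 → 24, wraps to 0 = a, carry into square.
Longitude square 7; +1 → 8.
The latitude characters are unchanged.

JO85aw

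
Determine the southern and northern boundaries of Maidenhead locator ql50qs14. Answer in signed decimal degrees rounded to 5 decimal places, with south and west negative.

20.76667, 20.77083

Field Q=16, L=11: +16·20° lon, +11·10° lat → SW at lon 140°, lat 20°.
Square 5, 0: +5·2° lon, +0·1° lat → SW at lon 150°, lat 20°.
Subsquare q=16, s=18: +16·0.0833333° lon, +18·0.0416667° lat → SW at lon 151.333°, lat 20.75°.
Extended square 1, 4: +1·0.00833333° lon, +4·0.00416667° lat → SW at lon 151.342°, lat 20.7667°.
Cell spans 0.00833333° lon × 0.00416667° lat.
south 20.76667, north 20.77083.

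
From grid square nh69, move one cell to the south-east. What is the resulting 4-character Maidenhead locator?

NH78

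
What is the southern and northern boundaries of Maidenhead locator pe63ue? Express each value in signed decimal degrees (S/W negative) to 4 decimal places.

Field P=15, E=4: +15·20° lon, +4·10° lat → SW at lon 120°, lat -50°.
Square 6, 3: +6·2° lon, +3·1° lat → SW at lon 132°, lat -47°.
Subsquare u=20, e=4: +20·0.0833333° lon, +4·0.0416667° lat → SW at lon 133.667°, lat -46.8333°.
Cell spans 0.0833333° lon × 0.0416667° lat.
south -46.8333, north -46.7917.

-46.8333, -46.7917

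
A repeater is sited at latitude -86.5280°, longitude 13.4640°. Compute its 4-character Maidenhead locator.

JA63

Offset from 180°W / 90°S: lon 193.46°, lat 3.47°.
Field (20°×10°, letters A–R): 193.46/20 → 9 → J, 3.47/10 → 0 → A; chars JA.
Square (2°×1°, digits 0–9): 13.46/2 → 6, 3.47/1 → 3; chars 63.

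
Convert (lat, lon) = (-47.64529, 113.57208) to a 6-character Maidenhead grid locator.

Offset from 180°W / 90°S: lon 293.5721°, lat 42.3547°.
Field: lon ⌊293.5721/20⌋ = 14 → O; lat ⌊42.3547/10⌋ = 4 → E.
Square: lon ⌊13.5721/2⌋ = 6; lat ⌊2.3547/1⌋ = 2.
Subsquare: lon ⌊1.5721/0.0833333⌋ = 18 → s; lat ⌊0.3547/0.0416667⌋ = 8 → i.

OE62si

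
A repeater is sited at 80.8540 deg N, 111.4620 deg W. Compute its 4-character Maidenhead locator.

DR40

Add 180° to longitude and 90° to latitude: 68.54, 170.85.
Field: 68.54/20 → 3 → D, 170.85/10 → 17 → R; chars DR.
Square: 8.54/2 → 4, 0.85/1 → 0; chars 40.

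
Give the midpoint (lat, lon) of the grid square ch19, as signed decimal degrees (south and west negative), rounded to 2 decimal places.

Field C=2, H=7: +2·20° lon, +7·10° lat → SW at lon -140°, lat -20°.
Square 1, 9: +1·2° lon, +9·1° lat → SW at lon -138°, lat -11°.
Cell spans 2° lon × 1° lat. Centre is SW corner plus half of each.
latitude -10.50, longitude -137.00.

-10.50, -137.00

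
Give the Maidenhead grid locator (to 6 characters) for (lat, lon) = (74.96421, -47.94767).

Offset from 180°W / 90°S: lon 132.0523°, lat 164.9642°.
Field: lon ⌊132.0523/20⌋ = 6 → G; lat ⌊164.9642/10⌋ = 16 → Q.
Square: lon ⌊12.0523/2⌋ = 6; lat ⌊4.9642/1⌋ = 4.
Subsquare: lon ⌊0.0523/0.0833333⌋ = 0 → a; lat ⌊0.9642/0.0416667⌋ = 23 → x.

GQ64ax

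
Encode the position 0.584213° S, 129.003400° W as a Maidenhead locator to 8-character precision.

CI59lj99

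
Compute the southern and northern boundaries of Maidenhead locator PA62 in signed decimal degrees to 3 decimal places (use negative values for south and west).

-88.000, -87.000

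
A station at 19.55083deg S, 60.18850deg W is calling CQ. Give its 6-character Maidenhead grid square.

Add 180° to longitude and 90° to latitude: 119.8115, 70.4492.
Field (20°×10°, letters A–R): 119.8115/20 → 5 → F, 70.4492/10 → 7 → H; chars FH.
Square (2°×1°, digits 0–9): 19.8115/2 → 9, 0.4492/1 → 0; chars 90.
Subsquare (5′×2.5′, letters a–x): 1.8115/0.0833333 → 21 → v, 0.4492/0.0416667 → 10 → k; chars vk.

FH90vk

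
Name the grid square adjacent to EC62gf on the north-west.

EC62fg

Longitude subsquare g = 6; −1 → 5 = f.
Latitude subsquare f = 5; +1 → 6 = g.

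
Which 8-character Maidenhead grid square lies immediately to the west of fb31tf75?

Longitude extended square 7; −1 → 6.
The latitude characters are unchanged.

FB31tf65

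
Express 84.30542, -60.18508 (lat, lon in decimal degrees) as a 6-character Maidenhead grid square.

FR94vh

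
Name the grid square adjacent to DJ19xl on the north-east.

DJ29am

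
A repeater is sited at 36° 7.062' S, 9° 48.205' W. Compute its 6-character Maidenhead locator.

IF53cv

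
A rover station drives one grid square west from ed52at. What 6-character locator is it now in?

Longitude subsquare a = 0; −1 → -1, wraps to 23 = x, carry into square.
Longitude square 5; −1 → 4.
The latitude characters are unchanged.

ED42xt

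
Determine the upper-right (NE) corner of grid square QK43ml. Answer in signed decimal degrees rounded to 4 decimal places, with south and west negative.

Field Q=16, K=10: +16·20° lon, +10·10° lat → SW at lon 140°, lat 10°.
Square 4, 3: +4·2° lon, +3·1° lat → SW at lon 148°, lat 13°.
Subsquare m=12, l=11: +12·0.0833333° lon, +11·0.0416667° lat → SW at lon 149°, lat 13.4583°.
Cell spans 0.0833333° lon × 0.0416667° lat. NE corner is SW corner plus one full cell.
latitude 13.5000, longitude 149.0833.

13.5000, 149.0833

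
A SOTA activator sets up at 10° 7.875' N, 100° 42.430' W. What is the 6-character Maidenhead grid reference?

DK90pd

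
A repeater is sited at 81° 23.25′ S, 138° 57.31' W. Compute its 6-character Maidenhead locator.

CA08mo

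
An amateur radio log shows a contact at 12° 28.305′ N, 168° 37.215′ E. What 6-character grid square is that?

RK42hl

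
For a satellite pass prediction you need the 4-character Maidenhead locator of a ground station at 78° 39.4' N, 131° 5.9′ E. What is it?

PQ58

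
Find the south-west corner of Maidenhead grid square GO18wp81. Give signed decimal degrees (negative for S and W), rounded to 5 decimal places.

58.62917, -56.10000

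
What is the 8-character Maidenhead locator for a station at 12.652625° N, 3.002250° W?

IK82lp96

Offset from 180°W / 90°S: lon 176.99775°, lat 102.65263°.
Field: lon ⌊176.99775/20⌋ = 8 → I; lat ⌊102.65263/10⌋ = 10 → K.
Square: lon ⌊16.99775/2⌋ = 8; lat ⌊2.65263/1⌋ = 2.
Subsquare: lon ⌊0.99775/0.0833333⌋ = 11 → l; lat ⌊0.65263/0.0416667⌋ = 15 → p.
Extended square: lon ⌊0.08108/0.00833333⌋ = 9; lat ⌊0.02763/0.00416667⌋ = 6.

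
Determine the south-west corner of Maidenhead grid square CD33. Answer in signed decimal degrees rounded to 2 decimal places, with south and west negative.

-57.00, -134.00

Field C=2, D=3: +2·20° lon, +3·10° lat → SW at lon -140°, lat -60°.
Square 3, 3: +3·2° lon, +3·1° lat → SW at lon -134°, lat -57°.
latitude -57.00, longitude -134.00.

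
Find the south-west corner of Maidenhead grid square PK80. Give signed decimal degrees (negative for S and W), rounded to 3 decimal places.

10.000, 136.000

Field P=15, K=10: +15·20° lon, +10·10° lat → SW at lon 120°, lat 10°.
Square 8, 0: +8·2° lon, +0·1° lat → SW at lon 136°, lat 10°.
latitude 10.000, longitude 136.000.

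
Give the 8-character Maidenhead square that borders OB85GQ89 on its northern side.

Latitude extended square 9; +1 → 10, wraps to 0, carry into subsquare.
Latitude subsquare q = 16; +1 → 17 = r.
The longitude characters are unchanged.

OB85gr80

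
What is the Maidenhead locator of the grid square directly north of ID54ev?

ID54ew

Latitude subsquare v = 21; +1 → 22 = w.
The longitude characters are unchanged.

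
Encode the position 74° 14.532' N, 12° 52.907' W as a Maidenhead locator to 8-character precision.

IQ34nf48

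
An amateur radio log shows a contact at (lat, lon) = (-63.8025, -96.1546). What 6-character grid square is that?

EC16we

Shift to the Maidenhead origin (180°W, 90°S): lon 83.8454, lat 26.1975.
Field: lon ⌊83.8454/20⌋ = 4 → E; lat ⌊26.1975/10⌋ = 2 → C.
Square: lon ⌊3.8454/2⌋ = 1; lat ⌊6.1975/1⌋ = 6.
Subsquare: lon ⌊1.8454/0.0833333⌋ = 22 → w; lat ⌊0.1975/0.0416667⌋ = 4 → e.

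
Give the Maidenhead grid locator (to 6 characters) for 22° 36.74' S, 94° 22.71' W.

EG27tj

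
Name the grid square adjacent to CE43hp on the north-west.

CE43gq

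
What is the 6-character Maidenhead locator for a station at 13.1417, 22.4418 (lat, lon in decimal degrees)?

KK13fd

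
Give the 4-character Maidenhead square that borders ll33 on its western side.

LL23

Longitude square 3; −1 → 2.
The latitude characters are unchanged.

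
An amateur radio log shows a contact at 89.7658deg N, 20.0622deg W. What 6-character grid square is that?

Shift to the Maidenhead origin (180°W, 90°S): lon 159.9378, lat 179.7658.
Field (20°×10°, letters A–R): lon ⌊159.9378/20⌋ = 7 → H; lat ⌊179.7658/10⌋ = 17 → R.
Square (2°×1°, digits 0–9): lon ⌊19.9378/2⌋ = 9; lat ⌊9.7658/1⌋ = 9.
Subsquare (5′×2.5′, letters a–x): lon ⌊1.9378/0.0833333⌋ = 23 → x; lat ⌊0.7658/0.0416667⌋ = 18 → s.

HR99xs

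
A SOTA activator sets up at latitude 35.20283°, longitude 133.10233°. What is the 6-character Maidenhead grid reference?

Shift to the Maidenhead origin (180°W, 90°S): lon 313.1023, lat 125.2028.
Field: lon ⌊313.1023/20⌋ = 15 → P; lat ⌊125.2028/10⌋ = 12 → M.
Square: lon ⌊13.1023/2⌋ = 6; lat ⌊5.2028/1⌋ = 5.
Subsquare: lon ⌊1.1023/0.0833333⌋ = 13 → n; lat ⌊0.2028/0.0416667⌋ = 4 → e.

PM65ne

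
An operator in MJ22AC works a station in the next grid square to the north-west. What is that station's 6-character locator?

Longitude subsquare a = 0; −1 → -1, wraps to 23 = x, carry into square.
Longitude square 2; −1 → 1.
Latitude subsquare c = 2; +1 → 3 = d.

MJ12xd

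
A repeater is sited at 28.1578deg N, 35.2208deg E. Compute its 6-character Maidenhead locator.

Add 180° to longitude and 90° to latitude: 215.2208, 118.1578.
Field: lon ⌊215.2208/20⌋ = 10 → K; lat ⌊118.1578/10⌋ = 11 → L.
Square: lon ⌊15.2208/2⌋ = 7; lat ⌊8.1578/1⌋ = 8.
Subsquare: lon ⌊1.2208/0.0833333⌋ = 14 → o; lat ⌊0.1578/0.0416667⌋ = 3 → d.

KL78od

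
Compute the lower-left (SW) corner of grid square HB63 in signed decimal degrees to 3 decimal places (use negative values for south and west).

-77.000, -28.000

Field H=7, B=1: +7·20° lon, +1·10° lat → SW at lon -40°, lat -80°.
Square 6, 3: +6·2° lon, +3·1° lat → SW at lon -28°, lat -77°.
latitude -77.000, longitude -28.000.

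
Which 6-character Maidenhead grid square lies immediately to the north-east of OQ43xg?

OQ53ah

Longitude subsquare x = 23; +1 → 24, wraps to 0 = a, carry into square.
Longitude square 4; +1 → 5.
Latitude subsquare g = 6; +1 → 7 = h.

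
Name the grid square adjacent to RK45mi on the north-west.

Longitude subsquare m = 12; −1 → 11 = l.
Latitude subsquare i = 8; +1 → 9 = j.

RK45lj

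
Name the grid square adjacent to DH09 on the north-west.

CI90

Longitude square 0; −1 → -1, wraps to 9, carry into field.
Longitude field D = 3; −1 → 2 = C.
Latitude square 9; +1 → 10, wraps to 0, carry into field.
Latitude field H = 7; +1 → 8 = I.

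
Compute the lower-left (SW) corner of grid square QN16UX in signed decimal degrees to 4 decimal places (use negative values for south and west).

46.9583, 143.6667

Field Q=16, N=13: +16·20° lon, +13·10° lat → SW at lon 140°, lat 40°.
Square 1, 6: +1·2° lon, +6·1° lat → SW at lon 142°, lat 46°.
Subsquare u=20, x=23: +20·0.0833333° lon, +23·0.0416667° lat → SW at lon 143.667°, lat 46.9583°.
latitude 46.9583, longitude 143.6667.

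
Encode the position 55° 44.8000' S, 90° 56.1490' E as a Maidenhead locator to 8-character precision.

Offset from 180°W / 90°S: lon 270.93582°, lat 34.25333°.
Field: 270.93582/20 → 13 → N, 34.25333/10 → 3 → D; chars ND.
Square: 10.93582/2 → 5, 4.25333/1 → 4; chars 54.
Subsquare: 0.93582/0.0833333 → 11 → l, 0.25333/0.0416667 → 6 → g; chars lg.
Extended square: 0.01915/0.00833333 → 2, 0.00333/0.00416667 → 0; chars 20.

ND54lg20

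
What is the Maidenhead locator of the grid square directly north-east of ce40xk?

CE50al

Longitude subsquare x = 23; +1 → 24, wraps to 0 = a, carry into square.
Longitude square 4; +1 → 5.
Latitude subsquare k = 10; +1 → 11 = l.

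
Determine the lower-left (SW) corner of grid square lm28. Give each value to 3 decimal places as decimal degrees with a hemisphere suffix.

38.000° N, 44.000° E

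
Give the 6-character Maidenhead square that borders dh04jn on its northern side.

DH04jo

Latitude subsquare n = 13; +1 → 14 = o.
The longitude characters are unchanged.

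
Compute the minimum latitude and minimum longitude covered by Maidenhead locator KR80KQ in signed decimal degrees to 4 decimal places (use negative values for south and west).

Field K=10, R=17: +10·20° lon, +17·10° lat → SW at lon 20°, lat 80°.
Square 8, 0: +8·2° lon, +0·1° lat → SW at lon 36°, lat 80°.
Subsquare k=10, q=16: +10·0.0833333° lon, +16·0.0416667° lat → SW at lon 36.8333°, lat 80.6667°.
latitude 80.6667, longitude 36.8333.

80.6667, 36.8333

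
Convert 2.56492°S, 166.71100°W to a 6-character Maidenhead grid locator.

AI67pk

Add 180° to longitude and 90° to latitude: 13.2890, 87.4351.
Field: 13.2890/20 → 0 → A, 87.4351/10 → 8 → I; chars AI.
Square: 13.2890/2 → 6, 7.4351/1 → 7; chars 67.
Subsquare: 1.2890/0.0833333 → 15 → p, 0.4351/0.0416667 → 10 → k; chars pk.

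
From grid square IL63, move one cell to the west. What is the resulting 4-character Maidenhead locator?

IL53

Longitude square 6; −1 → 5.
The latitude characters are unchanged.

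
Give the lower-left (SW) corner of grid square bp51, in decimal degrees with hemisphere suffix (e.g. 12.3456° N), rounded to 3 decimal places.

61.000° N, 150.000° W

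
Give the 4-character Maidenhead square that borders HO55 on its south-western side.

Longitude square 5; −1 → 4.
Latitude square 5; −1 → 4.

HO44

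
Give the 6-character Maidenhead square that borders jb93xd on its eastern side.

KB03ad

Longitude subsquare x = 23; +1 → 24, wraps to 0 = a, carry into square.
Longitude square 9; +1 → 10, wraps to 0, carry into field.
Longitude field J = 9; +1 → 10 = K.
The latitude characters are unchanged.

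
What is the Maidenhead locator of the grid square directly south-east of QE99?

RE08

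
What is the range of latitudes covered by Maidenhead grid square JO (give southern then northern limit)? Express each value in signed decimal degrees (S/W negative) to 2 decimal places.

Field J=9, O=14: +9·20° lon, +14·10° lat → SW at lon 0°, lat 50°.
Cell spans 20° lon × 10° lat.
south 50.00, north 60.00.

50.00, 60.00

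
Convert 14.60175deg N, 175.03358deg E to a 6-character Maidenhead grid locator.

RK74mo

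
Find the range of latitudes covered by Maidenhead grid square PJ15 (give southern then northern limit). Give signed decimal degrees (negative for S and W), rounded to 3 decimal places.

Field P=15, J=9: +15·20° lon, +9·10° lat → SW at lon 120°, lat 0°.
Square 1, 5: +1·2° lon, +5·1° lat → SW at lon 122°, lat 5°.
Cell spans 2° lon × 1° lat.
south 5.000, north 6.000.

5.000, 6.000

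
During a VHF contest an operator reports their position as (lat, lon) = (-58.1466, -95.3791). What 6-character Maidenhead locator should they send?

ED21hu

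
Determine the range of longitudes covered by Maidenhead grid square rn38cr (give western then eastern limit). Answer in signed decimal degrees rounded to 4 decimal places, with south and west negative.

Field R=17, N=13: +17·20° lon, +13·10° lat → SW at lon 160°, lat 40°.
Square 3, 8: +3·2° lon, +8·1° lat → SW at lon 166°, lat 48°.
Subsquare c=2, r=17: +2·0.0833333° lon, +17·0.0416667° lat → SW at lon 166.167°, lat 48.7083°.
Cell spans 0.0833333° lon × 0.0416667° lat.
west 166.1667, east 166.2500.

166.1667, 166.2500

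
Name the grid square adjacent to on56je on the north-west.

ON56if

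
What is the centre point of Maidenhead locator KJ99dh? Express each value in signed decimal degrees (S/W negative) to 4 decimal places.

Field K=10, J=9: +10·20° lon, +9·10° lat → SW at lon 20°, lat 0°.
Square 9, 9: +9·2° lon, +9·1° lat → SW at lon 38°, lat 9°.
Subsquare d=3, h=7: +3·0.0833333° lon, +7·0.0416667° lat → SW at lon 38.25°, lat 9.29167°.
Cell spans 0.0833333° lon × 0.0416667° lat. Centre is SW corner plus half of each.
latitude 9.3125, longitude 38.2917.

9.3125, 38.2917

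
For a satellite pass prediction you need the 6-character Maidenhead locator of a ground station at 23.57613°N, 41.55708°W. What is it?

GL93fn

Offset from 180°W / 90°S: lon 138.4429°, lat 113.5761°.
Field: lon ⌊138.4429/20⌋ = 6 → G; lat ⌊113.5761/10⌋ = 11 → L.
Square: lon ⌊18.4429/2⌋ = 9; lat ⌊3.5761/1⌋ = 3.
Subsquare: lon ⌊0.4429/0.0833333⌋ = 5 → f; lat ⌊0.5761/0.0416667⌋ = 13 → n.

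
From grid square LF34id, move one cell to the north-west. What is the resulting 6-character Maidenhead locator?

LF34he

Longitude subsquare i = 8; −1 → 7 = h.
Latitude subsquare d = 3; +1 → 4 = e.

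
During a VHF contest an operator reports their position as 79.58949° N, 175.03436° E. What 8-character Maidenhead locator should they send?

RQ79mo41

Add 180° to longitude and 90° to latitude: 355.03436, 169.58949.
Field (20°×10°, letters A–R): 355.03436/20 → 17 → R, 169.58949/10 → 16 → Q; chars RQ.
Square (2°×1°, digits 0–9): 15.03436/2 → 7, 9.58949/1 → 9; chars 79.
Subsquare (5′×2.5′, letters a–x): 1.03436/0.0833333 → 12 → m, 0.58949/0.0416667 → 14 → o; chars mo.
Extended square (30″×15″, digits 0–9): 0.03436/0.00833333 → 4, 0.00616/0.00416667 → 1; chars 41.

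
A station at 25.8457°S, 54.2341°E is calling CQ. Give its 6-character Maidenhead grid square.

LG74cd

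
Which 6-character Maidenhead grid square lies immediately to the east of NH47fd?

Longitude subsquare f = 5; +1 → 6 = g.
The latitude characters are unchanged.

NH47gd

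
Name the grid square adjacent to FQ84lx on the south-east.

FQ84mw

Longitude subsquare l = 11; +1 → 12 = m.
Latitude subsquare x = 23; −1 → 22 = w.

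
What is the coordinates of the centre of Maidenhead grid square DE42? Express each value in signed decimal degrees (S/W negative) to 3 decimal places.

Field D=3, E=4: +3·20° lon, +4·10° lat → SW at lon -120°, lat -50°.
Square 4, 2: +4·2° lon, +2·1° lat → SW at lon -112°, lat -48°.
Cell spans 2° lon × 1° lat. Centre is SW corner plus half of each.
latitude -47.500, longitude -111.000.

-47.500, -111.000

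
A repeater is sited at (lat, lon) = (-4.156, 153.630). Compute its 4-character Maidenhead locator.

QI65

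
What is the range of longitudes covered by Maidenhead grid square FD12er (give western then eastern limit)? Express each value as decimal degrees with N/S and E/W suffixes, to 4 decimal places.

77.6667° W, 77.5833° W

Field F=5, D=3: +5·20° lon, +3·10° lat → SW at lon -80°, lat -60°.
Square 1, 2: +1·2° lon, +2·1° lat → SW at lon -78°, lat -58°.
Subsquare e=4, r=17: +4·0.0833333° lon, +17·0.0416667° lat → SW at lon -77.6667°, lat -57.2917°.
Cell spans 0.0833333° lon × 0.0416667° lat.
west 77.6667° W, east 77.5833° W.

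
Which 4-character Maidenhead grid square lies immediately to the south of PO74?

PO73

Latitude square 4; −1 → 3.
The longitude characters are unchanged.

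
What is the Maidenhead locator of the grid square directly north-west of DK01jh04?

Longitude extended square 0; −1 → -1, wraps to 9, carry into subsquare.
Longitude subsquare j = 9; −1 → 8 = i.
Latitude extended square 4; +1 → 5.

DK01ih95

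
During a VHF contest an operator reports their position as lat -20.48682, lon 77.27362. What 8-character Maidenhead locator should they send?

MG89pm23

Shift to the Maidenhead origin (180°W, 90°S): lon 257.27362, lat 69.51318.
Field: lon ⌊257.27362/20⌋ = 12 → M; lat ⌊69.51318/10⌋ = 6 → G.
Square: lon ⌊17.27362/2⌋ = 8; lat ⌊9.51318/1⌋ = 9.
Subsquare: lon ⌊1.27362/0.0833333⌋ = 15 → p; lat ⌊0.51318/0.0416667⌋ = 12 → m.
Extended square: lon ⌊0.02362/0.00833333⌋ = 2; lat ⌊0.01318/0.00416667⌋ = 3.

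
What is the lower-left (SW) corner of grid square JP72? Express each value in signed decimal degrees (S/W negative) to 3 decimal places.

Field J=9, P=15: +9·20° lon, +15·10° lat → SW at lon 0°, lat 60°.
Square 7, 2: +7·2° lon, +2·1° lat → SW at lon 14°, lat 62°.
latitude 62.000, longitude 14.000.

62.000, 14.000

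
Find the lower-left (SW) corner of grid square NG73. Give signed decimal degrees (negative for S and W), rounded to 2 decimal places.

-27.00, 94.00

Field N=13, G=6: +13·20° lon, +6·10° lat → SW at lon 80°, lat -30°.
Square 7, 3: +7·2° lon, +3·1° lat → SW at lon 94°, lat -27°.
latitude -27.00, longitude 94.00.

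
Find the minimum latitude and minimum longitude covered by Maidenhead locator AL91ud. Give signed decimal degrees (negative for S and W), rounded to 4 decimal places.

21.1250, -160.3333

Field A=0, L=11: +0·20° lon, +11·10° lat → SW at lon -180°, lat 20°.
Square 9, 1: +9·2° lon, +1·1° lat → SW at lon -162°, lat 21°.
Subsquare u=20, d=3: +20·0.0833333° lon, +3·0.0416667° lat → SW at lon -160.333°, lat 21.125°.
latitude 21.1250, longitude -160.3333.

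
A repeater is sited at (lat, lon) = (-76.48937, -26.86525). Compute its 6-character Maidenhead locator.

HB63nm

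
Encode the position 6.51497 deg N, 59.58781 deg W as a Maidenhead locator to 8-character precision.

GJ06em93

Add 180° to longitude and 90° to latitude: 120.41219, 96.51497.
Field (20°×10°, letters A–R): 120.41219/20 → 6 → G, 96.51497/10 → 9 → J; chars GJ.
Square (2°×1°, digits 0–9): 0.41219/2 → 0, 6.51497/1 → 6; chars 06.
Subsquare (5′×2.5′, letters a–x): 0.41219/0.0833333 → 4 → e, 0.51497/0.0416667 → 12 → m; chars em.
Extended square (30″×15″, digits 0–9): 0.07886/0.00833333 → 9, 0.01497/0.00416667 → 3; chars 93.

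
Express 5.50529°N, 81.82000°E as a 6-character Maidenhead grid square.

NJ05vm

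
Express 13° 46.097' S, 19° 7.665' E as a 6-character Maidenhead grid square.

Shift to the Maidenhead origin (180°W, 90°S): lon 199.1277, lat 76.2317.
Field: lon ⌊199.1277/20⌋ = 9 → J; lat ⌊76.2317/10⌋ = 7 → H.
Square: lon ⌊19.1277/2⌋ = 9; lat ⌊6.2317/1⌋ = 6.
Subsquare: lon ⌊1.1277/0.0833333⌋ = 13 → n; lat ⌊0.2317/0.0416667⌋ = 5 → f.

JH96nf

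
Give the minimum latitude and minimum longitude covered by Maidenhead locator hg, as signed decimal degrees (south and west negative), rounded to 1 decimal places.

Field H=7, G=6: +7·20° lon, +6·10° lat → SW at lon -40°, lat -30°.
latitude -30.0, longitude -40.0.

-30.0, -40.0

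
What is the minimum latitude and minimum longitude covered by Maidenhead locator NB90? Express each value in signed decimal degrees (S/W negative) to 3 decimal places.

-80.000, 98.000

Field N=13, B=1: +13·20° lon, +1·10° lat → SW at lon 80°, lat -80°.
Square 9, 0: +9·2° lon, +0·1° lat → SW at lon 98°, lat -80°.
latitude -80.000, longitude 98.000.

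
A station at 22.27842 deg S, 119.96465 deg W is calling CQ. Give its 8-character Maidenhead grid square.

Shift to the Maidenhead origin (180°W, 90°S): lon 60.03535, lat 67.72158.
Field: 60.03535/20 → 3 → D, 67.72158/10 → 6 → G; chars DG.
Square: 0.03535/2 → 0, 7.72158/1 → 7; chars 07.
Subsquare: 0.03535/0.0833333 → 0 → a, 0.72158/0.0416667 → 17 → r; chars ar.
Extended square: 0.03535/0.00833333 → 4, 0.01325/0.00416667 → 3; chars 43.

DG07ar43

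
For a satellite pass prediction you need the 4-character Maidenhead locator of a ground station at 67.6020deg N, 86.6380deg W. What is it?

EP67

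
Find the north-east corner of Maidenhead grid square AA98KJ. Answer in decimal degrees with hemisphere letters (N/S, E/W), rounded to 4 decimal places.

81.5833° S, 161.0833° W

Field A=0, A=0: +0·20° lon, +0·10° lat → SW at lon -180°, lat -90°.
Square 9, 8: +9·2° lon, +8·1° lat → SW at lon -162°, lat -82°.
Subsquare k=10, j=9: +10·0.0833333° lon, +9·0.0416667° lat → SW at lon -161.167°, lat -81.625°.
Cell spans 0.0833333° lon × 0.0416667° lat. NE corner is SW corner plus one full cell.
latitude 81.5833° S, longitude 161.0833° W.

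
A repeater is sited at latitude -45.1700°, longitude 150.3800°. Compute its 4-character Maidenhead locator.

Offset from 180°W / 90°S: lon 330.38°, lat 44.83°.
Field: 330.38/20 → 16 → Q, 44.83/10 → 4 → E; chars QE.
Square: 10.38/2 → 5, 4.83/1 → 4; chars 54.

QE54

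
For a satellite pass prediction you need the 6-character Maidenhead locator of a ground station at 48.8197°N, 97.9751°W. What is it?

EN18at

Offset from 180°W / 90°S: lon 82.0249°, lat 138.8197°.
Field: 82.0249/20 → 4 → E, 138.8197/10 → 13 → N; chars EN.
Square: 2.0249/2 → 1, 8.8197/1 → 8; chars 18.
Subsquare: 0.0249/0.0833333 → 0 → a, 0.8197/0.0416667 → 19 → t; chars at.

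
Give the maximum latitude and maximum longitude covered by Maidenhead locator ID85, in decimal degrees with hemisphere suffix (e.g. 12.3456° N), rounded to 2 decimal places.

54.00° S, 2.00° W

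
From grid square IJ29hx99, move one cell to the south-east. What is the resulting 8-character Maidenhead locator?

Longitude extended square 9; +1 → 10, wraps to 0, carry into subsquare.
Longitude subsquare h = 7; +1 → 8 = i.
Latitude extended square 9; −1 → 8.

IJ29ix08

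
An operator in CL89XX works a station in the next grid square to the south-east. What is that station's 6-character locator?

CL99aw

Longitude subsquare x = 23; +1 → 24, wraps to 0 = a, carry into square.
Longitude square 8; +1 → 9.
Latitude subsquare x = 23; −1 → 22 = w.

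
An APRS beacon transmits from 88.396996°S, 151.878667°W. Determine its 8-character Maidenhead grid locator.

BA41bo44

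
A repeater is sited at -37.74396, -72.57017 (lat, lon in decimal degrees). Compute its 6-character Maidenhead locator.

Offset from 180°W / 90°S: lon 107.4298°, lat 52.2560°.
Field: 107.4298/20 → 5 → F, 52.2560/10 → 5 → F; chars FF.
Square: 7.4298/2 → 3, 2.2560/1 → 2; chars 32.
Subsquare: 1.4298/0.0833333 → 17 → r, 0.2560/0.0416667 → 6 → g; chars rg.

FF32rg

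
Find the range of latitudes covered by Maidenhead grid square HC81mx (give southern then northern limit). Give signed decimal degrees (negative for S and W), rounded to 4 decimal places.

-68.0417, -68.0000

Field H=7, C=2: +7·20° lon, +2·10° lat → SW at lon -40°, lat -70°.
Square 8, 1: +8·2° lon, +1·1° lat → SW at lon -24°, lat -69°.
Subsquare m=12, x=23: +12·0.0833333° lon, +23·0.0416667° lat → SW at lon -23°, lat -68.0417°.
Cell spans 0.0833333° lon × 0.0416667° lat.
south -68.0417, north -68.0000.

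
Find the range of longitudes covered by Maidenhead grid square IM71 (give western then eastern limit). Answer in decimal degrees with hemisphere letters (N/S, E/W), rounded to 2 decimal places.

Field I=8, M=12: +8·20° lon, +12·10° lat → SW at lon -20°, lat 30°.
Square 7, 1: +7·2° lon, +1·1° lat → SW at lon -6°, lat 31°.
Cell spans 2° lon × 1° lat.
west 6.00° W, east 4.00° W.

6.00° W, 4.00° W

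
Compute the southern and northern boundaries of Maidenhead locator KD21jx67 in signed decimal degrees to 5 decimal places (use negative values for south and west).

Field K=10, D=3: +10·20° lon, +3·10° lat → SW at lon 20°, lat -60°.
Square 2, 1: +2·2° lon, +1·1° lat → SW at lon 24°, lat -59°.
Subsquare j=9, x=23: +9·0.0833333° lon, +23·0.0416667° lat → SW at lon 24.75°, lat -58.0417°.
Extended square 6, 7: +6·0.00833333° lon, +7·0.00416667° lat → SW at lon 24.8°, lat -58.0125°.
Cell spans 0.00833333° lon × 0.00416667° lat.
south -58.01250, north -58.00833.

-58.01250, -58.00833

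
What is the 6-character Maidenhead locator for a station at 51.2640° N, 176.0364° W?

Add 180° to longitude and 90° to latitude: 3.9636, 141.2640.
Field: lon ⌊3.9636/20⌋ = 0 → A; lat ⌊141.2640/10⌋ = 14 → O.
Square: lon ⌊3.9636/2⌋ = 1; lat ⌊1.2640/1⌋ = 1.
Subsquare: lon ⌊1.9636/0.0833333⌋ = 23 → x; lat ⌊0.2640/0.0416667⌋ = 6 → g.

AO11xg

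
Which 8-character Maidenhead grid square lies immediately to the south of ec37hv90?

EC37hu99

Latitude extended square 0; −1 → -1, wraps to 9, carry into subsquare.
Latitude subsquare v = 21; −1 → 20 = u.
The longitude characters are unchanged.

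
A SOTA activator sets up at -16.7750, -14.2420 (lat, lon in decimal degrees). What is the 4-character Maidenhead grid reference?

Add 180° to longitude and 90° to latitude: 165.76, 73.22.
Field: lon ⌊165.76/20⌋ = 8 → I; lat ⌊73.22/10⌋ = 7 → H.
Square: lon ⌊5.76/2⌋ = 2; lat ⌊3.22/1⌋ = 3.

IH23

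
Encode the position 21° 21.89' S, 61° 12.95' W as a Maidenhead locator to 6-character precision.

Shift to the Maidenhead origin (180°W, 90°S): lon 118.7842, lat 68.6352.
Field (20°×10°, letters A–R): 118.7842/20 → 5 → F, 68.6352/10 → 6 → G; chars FG.
Square (2°×1°, digits 0–9): 18.7842/2 → 9, 8.6352/1 → 8; chars 98.
Subsquare (5′×2.5′, letters a–x): 0.7842/0.0833333 → 9 → j, 0.6352/0.0416667 → 15 → p; chars jp.

FG98jp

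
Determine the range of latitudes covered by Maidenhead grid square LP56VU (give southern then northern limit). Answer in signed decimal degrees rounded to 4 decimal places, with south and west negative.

66.8333, 66.8750

Field L=11, P=15: +11·20° lon, +15·10° lat → SW at lon 40°, lat 60°.
Square 5, 6: +5·2° lon, +6·1° lat → SW at lon 50°, lat 66°.
Subsquare v=21, u=20: +21·0.0833333° lon, +20·0.0416667° lat → SW at lon 51.75°, lat 66.8333°.
Cell spans 0.0833333° lon × 0.0416667° lat.
south 66.8333, north 66.8750.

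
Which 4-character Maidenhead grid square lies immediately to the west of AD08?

RD98

Longitude square 0; −1 → -1, wraps to 9, carry into field.
Longitude field A = 0; −1 → -1, wraps to 17 = R, wrapping around the antimeridian.
The latitude characters are unchanged.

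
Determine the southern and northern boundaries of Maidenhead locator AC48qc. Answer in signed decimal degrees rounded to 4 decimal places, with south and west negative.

-61.9167, -61.8750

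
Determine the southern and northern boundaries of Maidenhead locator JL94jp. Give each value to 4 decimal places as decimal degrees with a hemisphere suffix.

Field J=9, L=11: +9·20° lon, +11·10° lat → SW at lon 0°, lat 20°.
Square 9, 4: +9·2° lon, +4·1° lat → SW at lon 18°, lat 24°.
Subsquare j=9, p=15: +9·0.0833333° lon, +15·0.0416667° lat → SW at lon 18.75°, lat 24.625°.
Cell spans 0.0833333° lon × 0.0416667° lat.
south 24.6250° N, north 24.6667° N.

24.6250° N, 24.6667° N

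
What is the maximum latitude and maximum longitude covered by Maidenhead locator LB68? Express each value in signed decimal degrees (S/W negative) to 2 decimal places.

Field L=11, B=1: +11·20° lon, +1·10° lat → SW at lon 40°, lat -80°.
Square 6, 8: +6·2° lon, +8·1° lat → SW at lon 52°, lat -72°.
Cell spans 2° lon × 1° lat. NE corner is SW corner plus one full cell.
latitude -71.00, longitude 54.00.

-71.00, 54.00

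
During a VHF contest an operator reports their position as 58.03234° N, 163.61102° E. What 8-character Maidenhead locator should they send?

RO18ta37

Offset from 180°W / 90°S: lon 343.61102°, lat 148.03234°.
Field: 343.61102/20 → 17 → R, 148.03234/10 → 14 → O; chars RO.
Square: 3.61102/2 → 1, 8.03234/1 → 8; chars 18.
Subsquare: 1.61102/0.0833333 → 19 → t, 0.03234/0.0416667 → 0 → a; chars ta.
Extended square: 0.02769/0.00833333 → 3, 0.03234/0.00416667 → 7; chars 37.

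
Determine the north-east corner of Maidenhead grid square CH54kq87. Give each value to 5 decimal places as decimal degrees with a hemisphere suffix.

15.30000° S, 129.09167° W

Field C=2, H=7: +2·20° lon, +7·10° lat → SW at lon -140°, lat -20°.
Square 5, 4: +5·2° lon, +4·1° lat → SW at lon -130°, lat -16°.
Subsquare k=10, q=16: +10·0.0833333° lon, +16·0.0416667° lat → SW at lon -129.167°, lat -15.3333°.
Extended square 8, 7: +8·0.00833333° lon, +7·0.00416667° lat → SW at lon -129.1°, lat -15.3042°.
Cell spans 0.00833333° lon × 0.00416667° lat. NE corner is SW corner plus one full cell.
latitude 15.30000° S, longitude 129.09167° W.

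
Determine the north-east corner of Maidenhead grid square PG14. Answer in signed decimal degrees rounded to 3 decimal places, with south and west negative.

Field P=15, G=6: +15·20° lon, +6·10° lat → SW at lon 120°, lat -30°.
Square 1, 4: +1·2° lon, +4·1° lat → SW at lon 122°, lat -26°.
Cell spans 2° lon × 1° lat. NE corner is SW corner plus one full cell.
latitude -25.000, longitude 124.000.

-25.000, 124.000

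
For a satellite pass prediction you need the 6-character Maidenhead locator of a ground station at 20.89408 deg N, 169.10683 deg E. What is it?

RL40nv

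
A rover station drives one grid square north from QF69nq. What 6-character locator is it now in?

Latitude subsquare q = 16; +1 → 17 = r.
The longitude characters are unchanged.

QF69nr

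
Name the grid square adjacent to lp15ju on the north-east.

LP15kv

Longitude subsquare j = 9; +1 → 10 = k.
Latitude subsquare u = 20; +1 → 21 = v.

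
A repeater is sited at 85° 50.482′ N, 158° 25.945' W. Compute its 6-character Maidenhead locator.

BR05su

Offset from 180°W / 90°S: lon 21.5676°, lat 175.8414°.
Field: lon ⌊21.5676/20⌋ = 1 → B; lat ⌊175.8414/10⌋ = 17 → R.
Square: lon ⌊1.5676/2⌋ = 0; lat ⌊5.8414/1⌋ = 5.
Subsquare: lon ⌊1.5676/0.0833333⌋ = 18 → s; lat ⌊0.8414/0.0416667⌋ = 20 → u.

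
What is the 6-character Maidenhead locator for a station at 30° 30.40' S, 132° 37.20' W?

CF39ql

Add 180° to longitude and 90° to latitude: 47.3800, 59.4933.
Field (20°×10°, letters A–R): lon ⌊47.3800/20⌋ = 2 → C; lat ⌊59.4933/10⌋ = 5 → F.
Square (2°×1°, digits 0–9): lon ⌊7.3800/2⌋ = 3; lat ⌊9.4933/1⌋ = 9.
Subsquare (5′×2.5′, letters a–x): lon ⌊1.3800/0.0833333⌋ = 16 → q; lat ⌊0.4933/0.0416667⌋ = 11 → l.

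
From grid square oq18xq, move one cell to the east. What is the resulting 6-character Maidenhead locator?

OQ28aq

Longitude subsquare x = 23; +1 → 24, wraps to 0 = a, carry into square.
Longitude square 1; +1 → 2.
The latitude characters are unchanged.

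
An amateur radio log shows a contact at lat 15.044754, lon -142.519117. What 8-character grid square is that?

BK85rb70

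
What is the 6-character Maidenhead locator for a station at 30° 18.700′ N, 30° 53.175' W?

HM40nh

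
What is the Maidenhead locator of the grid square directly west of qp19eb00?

QP19db90

Longitude extended square 0; −1 → -1, wraps to 9, carry into subsquare.
Longitude subsquare e = 4; −1 → 3 = d.
The latitude characters are unchanged.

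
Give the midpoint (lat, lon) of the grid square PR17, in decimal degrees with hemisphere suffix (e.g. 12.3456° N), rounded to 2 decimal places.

87.50° N, 123.00° E

Field P=15, R=17: +15·20° lon, +17·10° lat → SW at lon 120°, lat 80°.
Square 1, 7: +1·2° lon, +7·1° lat → SW at lon 122°, lat 87°.
Cell spans 2° lon × 1° lat. Centre is SW corner plus half of each.
latitude 87.50° N, longitude 123.00° E.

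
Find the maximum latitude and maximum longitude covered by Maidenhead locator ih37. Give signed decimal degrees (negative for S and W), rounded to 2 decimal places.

Field I=8, H=7: +8·20° lon, +7·10° lat → SW at lon -20°, lat -20°.
Square 3, 7: +3·2° lon, +7·1° lat → SW at lon -14°, lat -13°.
Cell spans 2° lon × 1° lat. NE corner is SW corner plus one full cell.
latitude -12.00, longitude -12.00.

-12.00, -12.00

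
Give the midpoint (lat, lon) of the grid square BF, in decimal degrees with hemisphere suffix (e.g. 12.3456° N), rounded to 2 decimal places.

Field B=1, F=5: +1·20° lon, +5·10° lat → SW at lon -160°, lat -40°.
Cell spans 20° lon × 10° lat. Centre is SW corner plus half of each.
latitude 35.00° S, longitude 150.00° W.

35.00° S, 150.00° W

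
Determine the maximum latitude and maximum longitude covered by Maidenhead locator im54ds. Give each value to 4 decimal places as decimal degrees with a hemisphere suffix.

34.7917° N, 9.6667° W

Field I=8, M=12: +8·20° lon, +12·10° lat → SW at lon -20°, lat 30°.
Square 5, 4: +5·2° lon, +4·1° lat → SW at lon -10°, lat 34°.
Subsquare d=3, s=18: +3·0.0833333° lon, +18·0.0416667° lat → SW at lon -9.75°, lat 34.75°.
Cell spans 0.0833333° lon × 0.0416667° lat. NE corner is SW corner plus one full cell.
latitude 34.7917° N, longitude 9.6667° W.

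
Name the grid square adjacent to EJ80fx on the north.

EJ81fa

Latitude subsquare x = 23; +1 → 24, wraps to 0 = a, carry into square.
Latitude square 0; +1 → 1.
The longitude characters are unchanged.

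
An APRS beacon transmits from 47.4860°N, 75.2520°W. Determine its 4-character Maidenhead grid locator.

Add 180° to longitude and 90° to latitude: 104.75, 137.49.
Field (20°×10°, letters A–R): 104.75/20 → 5 → F, 137.49/10 → 13 → N; chars FN.
Square (2°×1°, digits 0–9): 4.75/2 → 2, 7.49/1 → 7; chars 27.

FN27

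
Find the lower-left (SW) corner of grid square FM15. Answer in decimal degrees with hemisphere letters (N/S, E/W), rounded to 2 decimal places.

Field F=5, M=12: +5·20° lon, +12·10° lat → SW at lon -80°, lat 30°.
Square 1, 5: +1·2° lon, +5·1° lat → SW at lon -78°, lat 35°.
latitude 35.00° N, longitude 78.00° W.

35.00° N, 78.00° W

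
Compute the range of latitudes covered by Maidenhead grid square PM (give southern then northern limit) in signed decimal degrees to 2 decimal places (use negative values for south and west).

30.00, 40.00

Field P=15, M=12: +15·20° lon, +12·10° lat → SW at lon 120°, lat 30°.
Cell spans 20° lon × 10° lat.
south 30.00, north 40.00.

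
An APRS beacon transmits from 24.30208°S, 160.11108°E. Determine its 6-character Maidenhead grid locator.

RG05bq

Offset from 180°W / 90°S: lon 340.1111°, lat 65.6979°.
Field: 340.1111/20 → 17 → R, 65.6979/10 → 6 → G; chars RG.
Square: 0.1111/2 → 0, 5.6979/1 → 5; chars 05.
Subsquare: 0.1111/0.0833333 → 1 → b, 0.6979/0.0416667 → 16 → q; chars bq.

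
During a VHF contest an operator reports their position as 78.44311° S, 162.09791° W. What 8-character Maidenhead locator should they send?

AB81wn83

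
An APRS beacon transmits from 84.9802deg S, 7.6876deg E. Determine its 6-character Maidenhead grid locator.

Offset from 180°W / 90°S: lon 187.6876°, lat 5.0198°.
Field (20°×10°, letters A–R): lon ⌊187.6876/20⌋ = 9 → J; lat ⌊5.0198/10⌋ = 0 → A.
Square (2°×1°, digits 0–9): lon ⌊7.6876/2⌋ = 3; lat ⌊5.0198/1⌋ = 5.
Subsquare (5′×2.5′, letters a–x): lon ⌊1.6876/0.0833333⌋ = 20 → u; lat ⌊0.0198/0.0416667⌋ = 0 → a.

JA35ua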